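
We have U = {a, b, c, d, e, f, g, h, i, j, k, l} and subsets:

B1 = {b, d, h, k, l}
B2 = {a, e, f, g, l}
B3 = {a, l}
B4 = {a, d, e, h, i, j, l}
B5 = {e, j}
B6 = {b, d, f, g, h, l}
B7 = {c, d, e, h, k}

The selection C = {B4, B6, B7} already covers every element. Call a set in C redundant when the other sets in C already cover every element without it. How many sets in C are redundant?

0

Drop B4: a, i, j uncovered — not redundant.
Drop B6: b, f, g uncovered — not redundant.
Drop B7: c, k uncovered — not redundant.
None of the sets in C is redundant.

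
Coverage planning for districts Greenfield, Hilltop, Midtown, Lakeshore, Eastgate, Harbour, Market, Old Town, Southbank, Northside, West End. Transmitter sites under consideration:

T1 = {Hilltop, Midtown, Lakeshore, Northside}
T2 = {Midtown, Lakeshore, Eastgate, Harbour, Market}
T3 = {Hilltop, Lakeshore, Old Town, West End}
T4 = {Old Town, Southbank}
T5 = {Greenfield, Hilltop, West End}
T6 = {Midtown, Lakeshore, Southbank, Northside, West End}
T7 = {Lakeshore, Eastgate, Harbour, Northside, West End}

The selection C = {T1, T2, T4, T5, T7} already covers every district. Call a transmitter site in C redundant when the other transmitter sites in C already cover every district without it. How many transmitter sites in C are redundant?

2

Drop T1: the rest still cover every district — redundant.
Drop T2: Market uncovered — not redundant.
Drop T4: Old Town, Southbank uncovered — not redundant.
Drop T5: Greenfield uncovered — not redundant.
Drop T7: the rest still cover every district — redundant.
2 redundant: T1, T7.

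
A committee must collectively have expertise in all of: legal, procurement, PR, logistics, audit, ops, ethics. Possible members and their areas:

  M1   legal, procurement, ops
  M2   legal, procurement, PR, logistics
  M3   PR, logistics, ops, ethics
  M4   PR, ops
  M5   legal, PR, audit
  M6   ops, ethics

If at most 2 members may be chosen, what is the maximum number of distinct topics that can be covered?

Choosing M1, M3 covers {legal, procurement, PR, logistics, ops, ethics} — 6 topics.
No choice of 2 members does better; here audit is left uncovered.

6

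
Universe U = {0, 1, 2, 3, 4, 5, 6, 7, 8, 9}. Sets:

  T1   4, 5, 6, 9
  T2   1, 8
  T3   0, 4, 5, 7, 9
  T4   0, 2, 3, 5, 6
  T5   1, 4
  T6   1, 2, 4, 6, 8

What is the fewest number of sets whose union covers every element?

3

T2, T3, T4 together cover {0, 1, 2, 3, 4, 5, 6, 7, 8, 9} — every element.
No 2 of the 6 sets cover everything (all 15 pairs fall short), so 3 is minimum.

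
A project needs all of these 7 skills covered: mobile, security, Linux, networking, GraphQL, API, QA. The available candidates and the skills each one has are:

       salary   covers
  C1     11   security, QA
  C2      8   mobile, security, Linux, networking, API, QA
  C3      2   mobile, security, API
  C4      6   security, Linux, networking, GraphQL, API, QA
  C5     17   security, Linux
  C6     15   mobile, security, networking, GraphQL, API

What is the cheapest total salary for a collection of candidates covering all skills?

C3, C4 cover every skill at salary 2 + 6 = 8.
Any cover uses at least 2 candidates; among all covering selections none totals below 8.

8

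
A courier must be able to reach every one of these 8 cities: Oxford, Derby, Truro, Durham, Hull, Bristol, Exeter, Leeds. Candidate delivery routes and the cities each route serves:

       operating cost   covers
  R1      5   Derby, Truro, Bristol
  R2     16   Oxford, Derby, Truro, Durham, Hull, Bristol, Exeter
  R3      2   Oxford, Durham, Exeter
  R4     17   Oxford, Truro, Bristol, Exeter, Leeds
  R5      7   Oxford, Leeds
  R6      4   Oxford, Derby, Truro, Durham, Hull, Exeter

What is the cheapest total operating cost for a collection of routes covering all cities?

16

R1, R5, R6 cover every city at operating cost 5 + 7 + 4 = 16.
Any cover uses at least 2 routes; among all covering selections none totals below 16.
Greedy by coverage-per-operating cost would pick R3, R6, R1, R5 for 18 — worse than the optimum 16.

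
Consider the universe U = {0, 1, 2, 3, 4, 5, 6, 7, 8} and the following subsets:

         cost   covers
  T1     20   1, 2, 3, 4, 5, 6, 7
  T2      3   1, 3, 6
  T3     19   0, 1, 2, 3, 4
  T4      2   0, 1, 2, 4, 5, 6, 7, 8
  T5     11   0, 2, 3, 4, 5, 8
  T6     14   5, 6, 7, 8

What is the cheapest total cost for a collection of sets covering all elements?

5

T2, T4 cover every element at cost 3 + 2 = 5.
Any cover uses at least 2 sets; among all covering selections none totals below 5.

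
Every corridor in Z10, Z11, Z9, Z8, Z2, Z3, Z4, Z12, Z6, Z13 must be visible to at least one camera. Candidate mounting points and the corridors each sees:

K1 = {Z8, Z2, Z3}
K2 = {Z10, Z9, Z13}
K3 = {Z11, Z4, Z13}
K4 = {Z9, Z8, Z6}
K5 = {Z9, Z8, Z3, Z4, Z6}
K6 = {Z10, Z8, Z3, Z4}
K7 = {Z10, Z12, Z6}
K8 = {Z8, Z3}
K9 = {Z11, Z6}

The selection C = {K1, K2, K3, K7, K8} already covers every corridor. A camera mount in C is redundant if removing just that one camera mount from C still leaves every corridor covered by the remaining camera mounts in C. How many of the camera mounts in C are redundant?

Drop K1: Z2 uncovered — not redundant.
Drop K2: Z9 uncovered — not redundant.
Drop K3: Z11, Z4 uncovered — not redundant.
Drop K7: Z12, Z6 uncovered — not redundant.
Drop K8: the rest still cover every corridor — redundant.
1 redundant: K8.

1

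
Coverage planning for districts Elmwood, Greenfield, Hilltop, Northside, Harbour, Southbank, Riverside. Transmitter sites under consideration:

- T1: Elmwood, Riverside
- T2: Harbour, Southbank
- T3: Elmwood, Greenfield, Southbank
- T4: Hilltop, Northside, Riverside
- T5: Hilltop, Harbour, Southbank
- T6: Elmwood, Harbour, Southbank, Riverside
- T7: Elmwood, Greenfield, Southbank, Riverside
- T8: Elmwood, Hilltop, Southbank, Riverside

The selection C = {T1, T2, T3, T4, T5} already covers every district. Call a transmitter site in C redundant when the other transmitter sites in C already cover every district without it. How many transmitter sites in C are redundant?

3

Drop T1: the rest still cover every district — redundant.
Drop T2: the rest still cover every district — redundant.
Drop T3: Greenfield uncovered — not redundant.
Drop T4: Northside uncovered — not redundant.
Drop T5: the rest still cover every district — redundant.
3 redundant: T1, T2, T5.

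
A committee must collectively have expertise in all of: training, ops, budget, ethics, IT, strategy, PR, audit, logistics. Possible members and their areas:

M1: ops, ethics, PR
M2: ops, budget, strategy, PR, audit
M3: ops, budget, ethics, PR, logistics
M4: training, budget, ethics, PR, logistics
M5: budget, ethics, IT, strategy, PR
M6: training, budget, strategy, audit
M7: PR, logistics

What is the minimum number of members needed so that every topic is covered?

3

M2, M4, M5 together cover {training, ops, budget, ethics, IT, strategy, PR, audit, logistics} — every topic.
No 2 of the 7 members cover everything (all 21 pairs fall short), so 3 is minimum.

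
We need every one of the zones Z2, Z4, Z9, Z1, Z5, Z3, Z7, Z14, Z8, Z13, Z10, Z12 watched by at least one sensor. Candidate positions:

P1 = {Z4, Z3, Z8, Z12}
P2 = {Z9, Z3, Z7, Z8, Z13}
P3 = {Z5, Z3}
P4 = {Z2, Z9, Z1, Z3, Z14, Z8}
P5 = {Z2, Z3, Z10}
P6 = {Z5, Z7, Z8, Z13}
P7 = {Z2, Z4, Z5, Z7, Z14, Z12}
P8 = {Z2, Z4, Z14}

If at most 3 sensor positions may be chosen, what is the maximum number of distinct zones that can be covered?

11

Choosing P1, P4, P6 covers {Z2, Z4, Z9, Z1, Z5, Z3, Z7, Z14, Z8, Z13, Z12} — 11 zones.
No choice of 3 sensor positions does better; here Z10 is left uncovered.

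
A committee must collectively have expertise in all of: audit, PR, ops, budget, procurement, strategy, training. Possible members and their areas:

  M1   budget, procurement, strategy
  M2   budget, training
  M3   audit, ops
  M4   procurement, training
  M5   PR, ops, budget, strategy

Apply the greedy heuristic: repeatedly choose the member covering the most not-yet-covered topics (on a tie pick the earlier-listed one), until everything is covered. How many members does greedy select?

Pick 1: M5 covers 4 new topics (PR, ops, budget, strategy).
Pick 2: M4 covers 2 new topics (procurement, training).
Pick 3: M3 covers 1 new topics (audit).
Greedy uses 3 members.

3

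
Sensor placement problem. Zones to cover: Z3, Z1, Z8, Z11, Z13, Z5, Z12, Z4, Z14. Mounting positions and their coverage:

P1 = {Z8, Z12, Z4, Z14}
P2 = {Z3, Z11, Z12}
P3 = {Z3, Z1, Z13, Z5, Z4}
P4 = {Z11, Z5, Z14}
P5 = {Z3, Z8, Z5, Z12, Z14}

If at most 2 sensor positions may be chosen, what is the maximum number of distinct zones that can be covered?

Choosing P1, P3 covers {Z3, Z1, Z8, Z13, Z5, Z12, Z4, Z14} — 8 zones.
No choice of 2 sensor positions does better; here Z11 is left uncovered.

8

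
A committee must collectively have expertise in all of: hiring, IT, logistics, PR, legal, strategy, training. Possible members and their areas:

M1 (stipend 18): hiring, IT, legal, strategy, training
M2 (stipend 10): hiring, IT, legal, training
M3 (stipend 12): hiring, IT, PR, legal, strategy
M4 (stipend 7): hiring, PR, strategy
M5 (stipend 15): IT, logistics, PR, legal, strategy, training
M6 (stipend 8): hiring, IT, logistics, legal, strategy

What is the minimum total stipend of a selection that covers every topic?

22

M4, M5 cover every topic at stipend 7 + 15 = 22.
Any cover uses at least 2 members; among all covering selections none totals below 22.
Greedy by coverage-per-stipend would pick M6, M4, M2 for 25 — worse than the optimum 22.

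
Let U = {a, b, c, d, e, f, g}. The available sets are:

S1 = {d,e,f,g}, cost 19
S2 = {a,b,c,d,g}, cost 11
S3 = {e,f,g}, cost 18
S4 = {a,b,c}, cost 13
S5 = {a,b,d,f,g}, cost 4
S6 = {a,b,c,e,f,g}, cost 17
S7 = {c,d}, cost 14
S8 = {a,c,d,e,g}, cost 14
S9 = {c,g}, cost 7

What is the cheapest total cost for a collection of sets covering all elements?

S5, S8 cover every element at cost 4 + 14 = 18.
Any cover uses at least 2 sets; among all covering selections none totals below 18.

18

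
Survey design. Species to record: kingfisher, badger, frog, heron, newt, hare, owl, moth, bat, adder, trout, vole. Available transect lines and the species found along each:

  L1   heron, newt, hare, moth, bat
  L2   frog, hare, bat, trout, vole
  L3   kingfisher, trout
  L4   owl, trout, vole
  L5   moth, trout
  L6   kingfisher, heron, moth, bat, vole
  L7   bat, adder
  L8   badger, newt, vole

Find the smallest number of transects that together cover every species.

5

L2, L4, L6, L7, L8 together cover {kingfisher, badger, frog, heron, newt, hare, owl, moth, bat, adder, trout, vole} — every species.
No 4 of the 8 transects cover everything (all 70 size-4 selections fall short), so 5 is minimum.
Greedy (largest uncovered first) would take L1, L2, L3, L4, L7, L8 — 6 transects — but 5 suffice.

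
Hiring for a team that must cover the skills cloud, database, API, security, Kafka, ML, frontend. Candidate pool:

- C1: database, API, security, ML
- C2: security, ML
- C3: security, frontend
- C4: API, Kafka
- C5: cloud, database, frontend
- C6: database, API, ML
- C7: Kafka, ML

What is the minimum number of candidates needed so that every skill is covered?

3

C1, C4, C5 together cover {cloud, database, API, security, Kafka, ML, frontend} — every skill.
No 2 of the 7 candidates cover everything (all 21 pairs fall short), so 3 is minimum.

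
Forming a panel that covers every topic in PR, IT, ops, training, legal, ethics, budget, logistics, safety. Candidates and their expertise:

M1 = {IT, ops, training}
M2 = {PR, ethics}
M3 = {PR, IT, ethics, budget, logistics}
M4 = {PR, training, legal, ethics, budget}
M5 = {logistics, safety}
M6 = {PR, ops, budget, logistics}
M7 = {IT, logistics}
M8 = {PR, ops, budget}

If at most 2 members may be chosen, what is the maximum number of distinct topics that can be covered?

7

Choosing M1, M3 covers {PR, IT, ops, training, ethics, budget, logistics} — 7 topics.
No choice of 2 members does better; here legal, safety are left uncovered.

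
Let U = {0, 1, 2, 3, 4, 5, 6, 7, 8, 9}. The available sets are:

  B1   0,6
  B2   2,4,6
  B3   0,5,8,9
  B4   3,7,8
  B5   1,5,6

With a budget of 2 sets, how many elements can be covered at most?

7

Choosing B2, B3 covers {0, 2, 4, 5, 6, 8, 9} — 7 elements.
No choice of 2 sets does better; here 1, 3, 7 are left uncovered.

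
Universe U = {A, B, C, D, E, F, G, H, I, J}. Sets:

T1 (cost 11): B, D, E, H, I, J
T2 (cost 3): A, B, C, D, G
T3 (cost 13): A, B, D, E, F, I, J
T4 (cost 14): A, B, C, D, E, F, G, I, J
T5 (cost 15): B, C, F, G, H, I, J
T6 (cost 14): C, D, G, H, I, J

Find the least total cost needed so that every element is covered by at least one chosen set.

25

T1, T4 cover every element at cost 11 + 14 = 25.
Any cover uses at least 2 sets; among all covering selections none totals below 25.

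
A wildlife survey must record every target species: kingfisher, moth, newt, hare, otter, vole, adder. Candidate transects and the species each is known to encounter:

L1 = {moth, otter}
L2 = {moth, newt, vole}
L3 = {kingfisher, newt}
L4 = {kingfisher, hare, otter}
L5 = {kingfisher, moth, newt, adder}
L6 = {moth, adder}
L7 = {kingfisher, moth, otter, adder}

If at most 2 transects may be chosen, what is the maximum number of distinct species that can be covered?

Choosing L2, L4 covers {kingfisher, moth, newt, hare, otter, vole} — 6 species.
No choice of 2 transects does better; here adder is left uncovered.

6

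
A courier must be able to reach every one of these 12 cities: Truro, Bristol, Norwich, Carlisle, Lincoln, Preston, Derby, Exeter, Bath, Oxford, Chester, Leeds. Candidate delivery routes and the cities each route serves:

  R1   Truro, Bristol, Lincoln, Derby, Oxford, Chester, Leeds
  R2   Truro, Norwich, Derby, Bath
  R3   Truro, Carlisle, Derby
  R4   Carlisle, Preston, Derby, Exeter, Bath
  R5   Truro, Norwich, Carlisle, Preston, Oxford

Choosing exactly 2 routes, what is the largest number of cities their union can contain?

Choosing R1, R4 covers {Truro, Bristol, Carlisle, Lincoln, Preston, Derby, Exeter, Bath, Oxford, Chester, Leeds} — 11 cities.
No choice of 2 routes does better; here Norwich is left uncovered.

11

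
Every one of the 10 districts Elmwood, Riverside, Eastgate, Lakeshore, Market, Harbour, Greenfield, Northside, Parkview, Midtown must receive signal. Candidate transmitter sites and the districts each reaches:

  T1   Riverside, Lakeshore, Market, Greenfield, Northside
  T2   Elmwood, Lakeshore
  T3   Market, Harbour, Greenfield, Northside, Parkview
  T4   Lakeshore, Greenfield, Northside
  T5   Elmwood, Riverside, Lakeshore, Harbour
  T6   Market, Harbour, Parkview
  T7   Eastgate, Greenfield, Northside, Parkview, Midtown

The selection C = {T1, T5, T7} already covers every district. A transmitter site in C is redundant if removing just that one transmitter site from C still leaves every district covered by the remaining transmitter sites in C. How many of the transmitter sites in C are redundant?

0

Drop T1: Market uncovered — not redundant.
Drop T5: Elmwood, Harbour uncovered — not redundant.
Drop T7: Eastgate, Parkview, Midtown uncovered — not redundant.
None of the transmitter sites in C is redundant.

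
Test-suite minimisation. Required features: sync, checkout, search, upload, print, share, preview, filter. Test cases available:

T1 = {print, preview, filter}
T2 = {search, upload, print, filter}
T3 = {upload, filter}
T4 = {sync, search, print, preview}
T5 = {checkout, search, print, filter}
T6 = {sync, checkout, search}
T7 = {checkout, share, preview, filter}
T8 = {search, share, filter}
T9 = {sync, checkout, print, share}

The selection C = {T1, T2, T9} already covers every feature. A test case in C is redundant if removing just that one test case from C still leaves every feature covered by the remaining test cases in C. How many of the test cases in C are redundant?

Drop T1: preview uncovered — not redundant.
Drop T2: search, upload uncovered — not redundant.
Drop T9: sync, checkout, share uncovered — not redundant.
None of the test cases in C is redundant.

0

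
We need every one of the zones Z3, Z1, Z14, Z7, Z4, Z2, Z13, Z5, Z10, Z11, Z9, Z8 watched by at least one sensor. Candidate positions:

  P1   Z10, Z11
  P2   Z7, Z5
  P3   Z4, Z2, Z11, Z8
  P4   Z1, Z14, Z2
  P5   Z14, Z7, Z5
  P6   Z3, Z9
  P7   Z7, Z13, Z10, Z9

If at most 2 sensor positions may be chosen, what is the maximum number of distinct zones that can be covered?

Choosing P3, P7 covers {Z7, Z4, Z2, Z13, Z10, Z11, Z9, Z8} — 8 zones.
No choice of 2 sensor positions does better; here Z3, Z1, Z14, Z5 are left uncovered.

8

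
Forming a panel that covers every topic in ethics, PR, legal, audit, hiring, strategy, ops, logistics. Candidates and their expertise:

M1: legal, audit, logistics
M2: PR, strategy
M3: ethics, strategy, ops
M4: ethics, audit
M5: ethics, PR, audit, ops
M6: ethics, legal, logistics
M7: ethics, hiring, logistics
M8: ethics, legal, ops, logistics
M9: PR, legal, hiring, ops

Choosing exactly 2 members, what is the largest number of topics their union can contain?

6

Choosing M1, M3 covers {ethics, legal, audit, strategy, ops, logistics} — 6 topics.
No choice of 2 members does better; here PR, hiring are left uncovered.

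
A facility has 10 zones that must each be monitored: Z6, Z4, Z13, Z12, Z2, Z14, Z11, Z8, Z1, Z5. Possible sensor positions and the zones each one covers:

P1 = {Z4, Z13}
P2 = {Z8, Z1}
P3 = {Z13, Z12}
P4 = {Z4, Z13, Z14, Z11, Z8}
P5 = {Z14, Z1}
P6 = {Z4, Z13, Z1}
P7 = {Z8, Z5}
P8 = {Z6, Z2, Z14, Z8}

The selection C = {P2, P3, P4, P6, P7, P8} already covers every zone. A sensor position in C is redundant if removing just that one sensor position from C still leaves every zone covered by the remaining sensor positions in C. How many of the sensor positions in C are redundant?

Drop P2: the rest still cover every zone — redundant.
Drop P3: Z12 uncovered — not redundant.
Drop P4: Z11 uncovered — not redundant.
Drop P6: the rest still cover every zone — redundant.
Drop P7: Z5 uncovered — not redundant.
Drop P8: Z6, Z2 uncovered — not redundant.
2 redundant: P2, P6.

2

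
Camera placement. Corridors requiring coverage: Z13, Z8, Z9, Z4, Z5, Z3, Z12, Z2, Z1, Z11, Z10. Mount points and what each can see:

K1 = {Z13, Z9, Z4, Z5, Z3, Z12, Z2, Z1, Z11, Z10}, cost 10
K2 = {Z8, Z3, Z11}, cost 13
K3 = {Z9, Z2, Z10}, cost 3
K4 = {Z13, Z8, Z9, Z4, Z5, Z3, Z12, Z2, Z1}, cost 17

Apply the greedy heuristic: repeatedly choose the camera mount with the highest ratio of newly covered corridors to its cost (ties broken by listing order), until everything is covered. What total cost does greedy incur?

Pick 1: K1 adds 10 new (Z13, Z9, Z4, Z5, Z3, Z12, Z2, Z1, Z11, Z10) at cost 10 (ratio 10/10).
Pick 2: K2 adds 1 new (Z8) at cost 13 (ratio 1/13).
Greedy total cost: 10 + 13 = 23.

23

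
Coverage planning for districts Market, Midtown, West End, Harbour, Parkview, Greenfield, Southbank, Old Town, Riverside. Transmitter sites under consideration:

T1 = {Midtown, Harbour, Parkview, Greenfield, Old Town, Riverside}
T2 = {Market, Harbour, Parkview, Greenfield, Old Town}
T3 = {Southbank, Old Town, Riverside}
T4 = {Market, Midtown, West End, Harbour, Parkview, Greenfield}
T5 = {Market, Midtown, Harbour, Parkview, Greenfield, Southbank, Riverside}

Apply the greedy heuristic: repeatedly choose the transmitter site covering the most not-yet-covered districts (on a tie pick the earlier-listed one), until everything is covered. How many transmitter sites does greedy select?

3

Pick 1: T5 covers 7 new districts (Market, Midtown, Harbour, Parkview, Greenfield, Southbank, Riverside).
Pick 2: T1 covers 1 new districts (Old Town).
Pick 3: T4 covers 1 new districts (West End).
Greedy uses 3 transmitter sites. (The true minimum is 2.)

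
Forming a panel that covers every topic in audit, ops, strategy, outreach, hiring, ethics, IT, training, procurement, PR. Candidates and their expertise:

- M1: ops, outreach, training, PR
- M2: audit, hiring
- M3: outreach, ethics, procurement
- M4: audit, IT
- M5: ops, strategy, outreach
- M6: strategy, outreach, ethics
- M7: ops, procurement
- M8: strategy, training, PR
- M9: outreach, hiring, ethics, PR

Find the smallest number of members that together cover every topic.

4

M4, M7, M8, M9 together cover {audit, ops, strategy, outreach, hiring, ethics, IT, training, procurement, PR} — every topic.
No 3 of the 9 members cover everything (all 84 triples fall short), so 4 is minimum.
Greedy (largest uncovered first) would take M1, M2, M3, M4, M5 — 5 members — but 4 suffice.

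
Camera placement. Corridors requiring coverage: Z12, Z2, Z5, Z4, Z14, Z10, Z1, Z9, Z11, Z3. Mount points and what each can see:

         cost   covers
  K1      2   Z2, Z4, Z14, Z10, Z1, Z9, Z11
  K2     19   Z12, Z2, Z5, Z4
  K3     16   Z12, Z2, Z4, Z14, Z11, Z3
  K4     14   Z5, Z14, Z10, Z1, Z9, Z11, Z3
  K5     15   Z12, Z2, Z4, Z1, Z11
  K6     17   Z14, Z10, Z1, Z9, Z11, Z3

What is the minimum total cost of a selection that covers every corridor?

K4, K5 cover every corridor at cost 14 + 15 = 29.
Any cover uses at least 2 camera mounts; among all covering selections none totals below 29.
Greedy by coverage-per-cost would pick K1, K4, K5 for 31 — worse than the optimum 29.

29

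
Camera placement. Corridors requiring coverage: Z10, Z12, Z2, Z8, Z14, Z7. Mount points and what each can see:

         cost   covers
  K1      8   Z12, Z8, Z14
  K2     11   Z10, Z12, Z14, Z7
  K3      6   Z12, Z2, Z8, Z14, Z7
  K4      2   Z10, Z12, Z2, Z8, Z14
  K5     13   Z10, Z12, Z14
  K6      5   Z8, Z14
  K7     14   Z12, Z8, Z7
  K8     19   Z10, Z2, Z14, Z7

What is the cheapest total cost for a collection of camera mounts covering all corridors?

K3, K4 cover every corridor at cost 6 + 2 = 8.
Any cover uses at least 2 camera mounts; among all covering selections none totals below 8.

8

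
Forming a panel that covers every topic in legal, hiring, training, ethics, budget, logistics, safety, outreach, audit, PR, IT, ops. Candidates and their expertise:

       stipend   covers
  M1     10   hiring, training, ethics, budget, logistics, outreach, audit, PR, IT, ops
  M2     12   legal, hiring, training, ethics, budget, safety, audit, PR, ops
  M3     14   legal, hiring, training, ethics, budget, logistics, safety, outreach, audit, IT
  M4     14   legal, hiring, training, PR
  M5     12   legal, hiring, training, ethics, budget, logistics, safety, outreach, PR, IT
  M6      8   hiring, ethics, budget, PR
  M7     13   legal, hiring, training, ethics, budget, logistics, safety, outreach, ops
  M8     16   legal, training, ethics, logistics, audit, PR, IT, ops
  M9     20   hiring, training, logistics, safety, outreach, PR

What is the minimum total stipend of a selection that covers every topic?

22

M1, M2 cover every topic at stipend 10 + 12 = 22.
Any cover uses at least 2 members; among all covering selections none totals below 22.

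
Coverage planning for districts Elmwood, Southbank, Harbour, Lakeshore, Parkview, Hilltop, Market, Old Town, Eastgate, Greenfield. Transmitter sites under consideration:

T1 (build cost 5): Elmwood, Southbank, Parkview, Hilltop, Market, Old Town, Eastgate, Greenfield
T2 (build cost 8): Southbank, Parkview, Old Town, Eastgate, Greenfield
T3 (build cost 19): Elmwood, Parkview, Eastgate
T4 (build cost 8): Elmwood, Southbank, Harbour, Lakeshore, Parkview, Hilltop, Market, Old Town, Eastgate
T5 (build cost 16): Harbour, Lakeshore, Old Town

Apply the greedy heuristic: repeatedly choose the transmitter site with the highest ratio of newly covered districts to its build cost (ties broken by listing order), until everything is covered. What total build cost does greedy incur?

13

Pick 1: T1 adds 8 new (Elmwood, Southbank, Parkview, Hilltop, Market, Old Town, Eastgate, Greenfield) at build cost 5 (ratio 8/5).
Pick 2: T4 adds 2 new (Harbour, Lakeshore) at build cost 8 (ratio 2/8).
Greedy total build cost: 5 + 8 = 13.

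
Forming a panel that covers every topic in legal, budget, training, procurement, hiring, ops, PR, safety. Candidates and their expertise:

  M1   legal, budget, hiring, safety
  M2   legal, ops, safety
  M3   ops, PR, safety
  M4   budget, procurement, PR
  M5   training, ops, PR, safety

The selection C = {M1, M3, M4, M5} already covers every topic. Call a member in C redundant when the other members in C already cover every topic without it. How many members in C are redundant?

Drop M1: legal, hiring uncovered — not redundant.
Drop M3: the rest still cover every topic — redundant.
Drop M4: procurement uncovered — not redundant.
Drop M5: training uncovered — not redundant.
1 redundant: M3.

1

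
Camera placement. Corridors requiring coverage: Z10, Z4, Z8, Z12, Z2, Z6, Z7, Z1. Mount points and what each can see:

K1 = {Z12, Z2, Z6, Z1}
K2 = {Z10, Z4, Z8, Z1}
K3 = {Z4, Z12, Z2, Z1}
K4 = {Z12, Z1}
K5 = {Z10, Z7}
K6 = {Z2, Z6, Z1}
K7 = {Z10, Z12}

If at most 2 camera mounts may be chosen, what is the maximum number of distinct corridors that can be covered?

7

Choosing K1, K2 covers {Z10, Z4, Z8, Z12, Z2, Z6, Z1} — 7 corridors.
No choice of 2 camera mounts does better; here Z7 is left uncovered.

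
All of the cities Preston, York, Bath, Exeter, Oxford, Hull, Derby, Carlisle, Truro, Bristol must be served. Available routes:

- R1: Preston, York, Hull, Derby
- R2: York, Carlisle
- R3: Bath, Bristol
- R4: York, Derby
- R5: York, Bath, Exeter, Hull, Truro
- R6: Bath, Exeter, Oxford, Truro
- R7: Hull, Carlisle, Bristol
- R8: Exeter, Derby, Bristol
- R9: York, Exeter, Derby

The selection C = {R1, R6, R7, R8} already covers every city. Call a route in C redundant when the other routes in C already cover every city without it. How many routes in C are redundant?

Drop R1: Preston, York uncovered — not redundant.
Drop R6: Bath, Oxford, Truro uncovered — not redundant.
Drop R7: Carlisle uncovered — not redundant.
Drop R8: the rest still cover every city — redundant.
1 redundant: R8.

1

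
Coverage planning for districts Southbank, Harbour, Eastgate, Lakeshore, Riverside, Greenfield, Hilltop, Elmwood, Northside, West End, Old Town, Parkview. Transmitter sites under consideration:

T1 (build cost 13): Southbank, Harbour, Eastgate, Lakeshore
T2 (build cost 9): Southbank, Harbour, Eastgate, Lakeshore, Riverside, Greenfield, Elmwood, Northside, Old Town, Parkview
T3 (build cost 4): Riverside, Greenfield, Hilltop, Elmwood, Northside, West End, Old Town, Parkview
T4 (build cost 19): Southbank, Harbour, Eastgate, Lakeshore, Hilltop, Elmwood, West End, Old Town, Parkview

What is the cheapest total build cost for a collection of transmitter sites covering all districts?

13

T2, T3 cover every district at build cost 9 + 4 = 13.
Any cover uses at least 2 transmitter sites; among all covering selections none totals below 13.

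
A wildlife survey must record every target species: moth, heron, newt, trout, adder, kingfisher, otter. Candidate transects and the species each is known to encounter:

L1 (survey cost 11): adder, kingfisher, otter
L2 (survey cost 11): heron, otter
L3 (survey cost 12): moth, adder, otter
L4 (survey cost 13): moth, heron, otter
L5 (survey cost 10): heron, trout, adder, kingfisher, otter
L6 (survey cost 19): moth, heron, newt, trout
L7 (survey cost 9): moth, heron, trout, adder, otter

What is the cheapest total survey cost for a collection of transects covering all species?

L5, L6 cover every species at survey cost 10 + 19 = 29.
Any cover uses at least 2 transects; among all covering selections none totals below 29.

29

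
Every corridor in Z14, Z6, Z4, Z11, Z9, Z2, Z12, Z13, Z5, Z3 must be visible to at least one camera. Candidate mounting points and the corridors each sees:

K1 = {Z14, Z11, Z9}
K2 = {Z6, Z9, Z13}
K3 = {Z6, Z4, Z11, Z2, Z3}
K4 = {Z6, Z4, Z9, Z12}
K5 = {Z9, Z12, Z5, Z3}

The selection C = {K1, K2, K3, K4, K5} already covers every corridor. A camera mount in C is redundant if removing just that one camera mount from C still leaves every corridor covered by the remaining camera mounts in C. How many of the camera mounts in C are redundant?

1

Drop K1: Z14 uncovered — not redundant.
Drop K2: Z13 uncovered — not redundant.
Drop K3: Z2 uncovered — not redundant.
Drop K4: the rest still cover every corridor — redundant.
Drop K5: Z5 uncovered — not redundant.
1 redundant: K4.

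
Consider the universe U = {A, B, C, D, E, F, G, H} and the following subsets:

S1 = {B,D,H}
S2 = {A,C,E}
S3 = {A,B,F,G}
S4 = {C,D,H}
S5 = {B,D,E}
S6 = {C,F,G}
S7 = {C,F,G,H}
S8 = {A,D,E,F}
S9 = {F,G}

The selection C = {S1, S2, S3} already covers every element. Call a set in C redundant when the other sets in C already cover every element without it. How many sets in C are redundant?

0

Drop S1: D, H uncovered — not redundant.
Drop S2: C, E uncovered — not redundant.
Drop S3: F, G uncovered — not redundant.
None of the sets in C is redundant.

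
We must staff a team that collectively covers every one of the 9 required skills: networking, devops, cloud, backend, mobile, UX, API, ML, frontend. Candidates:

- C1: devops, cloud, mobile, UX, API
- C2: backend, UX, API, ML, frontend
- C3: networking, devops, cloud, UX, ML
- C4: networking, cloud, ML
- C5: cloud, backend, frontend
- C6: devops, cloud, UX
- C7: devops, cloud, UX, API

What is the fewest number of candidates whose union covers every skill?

3

C1, C2, C3 together cover {networking, devops, cloud, backend, mobile, UX, API, ML, frontend} — every skill.
No 2 of the 7 candidates cover everything (all 21 pairs fall short), so 3 is minimum.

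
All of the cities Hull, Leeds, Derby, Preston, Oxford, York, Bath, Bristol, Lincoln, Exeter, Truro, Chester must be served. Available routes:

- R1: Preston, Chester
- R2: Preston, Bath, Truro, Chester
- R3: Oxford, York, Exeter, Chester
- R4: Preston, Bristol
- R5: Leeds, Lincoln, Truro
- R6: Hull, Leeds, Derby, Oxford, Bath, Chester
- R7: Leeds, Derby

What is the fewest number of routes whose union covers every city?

R3, R4, R5, R6 together cover {Hull, Leeds, Derby, Preston, Oxford, York, Bath, Bristol, Lincoln, Exeter, Truro, Chester} — every city.
No 3 of the 7 routes cover everything (all 35 triples fall short), so 4 is minimum.
Greedy (largest uncovered first) would take R6, R2, R3, R4, R5 — 5 routes — but 4 suffice.

4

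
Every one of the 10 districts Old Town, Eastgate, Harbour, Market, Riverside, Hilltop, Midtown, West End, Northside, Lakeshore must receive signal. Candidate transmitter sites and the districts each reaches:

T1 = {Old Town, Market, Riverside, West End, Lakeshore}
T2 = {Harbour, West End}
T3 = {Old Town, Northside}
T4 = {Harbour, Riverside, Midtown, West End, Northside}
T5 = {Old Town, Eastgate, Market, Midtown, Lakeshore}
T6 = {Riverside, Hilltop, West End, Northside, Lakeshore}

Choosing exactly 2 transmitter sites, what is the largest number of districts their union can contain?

Choosing T4, T5 covers {Old Town, Eastgate, Harbour, Market, Riverside, Midtown, West End, Northside, Lakeshore} — 9 districts.
No choice of 2 transmitter sites does better; here Hilltop is left uncovered.

9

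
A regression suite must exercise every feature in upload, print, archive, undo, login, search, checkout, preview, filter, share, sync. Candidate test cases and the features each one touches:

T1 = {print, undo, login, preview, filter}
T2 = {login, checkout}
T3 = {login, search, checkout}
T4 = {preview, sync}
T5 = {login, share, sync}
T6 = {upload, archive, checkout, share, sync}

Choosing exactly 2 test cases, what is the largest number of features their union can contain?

Choosing T1, T6 covers {upload, print, archive, undo, login, checkout, preview, filter, share, sync} — 10 features.
No choice of 2 test cases does better; here search is left uncovered.

10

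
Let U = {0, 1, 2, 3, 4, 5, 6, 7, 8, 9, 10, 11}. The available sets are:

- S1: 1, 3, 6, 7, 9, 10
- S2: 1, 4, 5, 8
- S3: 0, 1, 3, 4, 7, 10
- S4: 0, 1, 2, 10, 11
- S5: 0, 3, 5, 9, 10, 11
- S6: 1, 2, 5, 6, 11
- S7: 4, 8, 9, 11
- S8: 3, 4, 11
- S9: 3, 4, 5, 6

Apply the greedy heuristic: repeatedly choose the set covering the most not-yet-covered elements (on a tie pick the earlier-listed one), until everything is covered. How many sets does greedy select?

3

Pick 1: S1 covers 6 new elements (1, 3, 6, 7, 9, 10).
Pick 2: S2 covers 3 new elements (4, 5, 8).
Pick 3: S4 covers 3 new elements (0, 2, 11).
Greedy uses 3 sets.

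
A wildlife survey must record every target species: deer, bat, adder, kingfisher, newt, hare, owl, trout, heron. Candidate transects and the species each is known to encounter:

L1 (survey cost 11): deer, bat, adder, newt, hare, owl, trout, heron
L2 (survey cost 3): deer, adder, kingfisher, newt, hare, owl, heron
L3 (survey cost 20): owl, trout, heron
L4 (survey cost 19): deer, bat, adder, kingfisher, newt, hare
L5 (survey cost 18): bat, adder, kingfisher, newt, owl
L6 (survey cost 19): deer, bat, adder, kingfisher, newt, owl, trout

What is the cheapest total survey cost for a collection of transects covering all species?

L1, L2 cover every species at survey cost 11 + 3 = 14.
Any cover uses at least 2 transects; among all covering selections none totals below 14.

14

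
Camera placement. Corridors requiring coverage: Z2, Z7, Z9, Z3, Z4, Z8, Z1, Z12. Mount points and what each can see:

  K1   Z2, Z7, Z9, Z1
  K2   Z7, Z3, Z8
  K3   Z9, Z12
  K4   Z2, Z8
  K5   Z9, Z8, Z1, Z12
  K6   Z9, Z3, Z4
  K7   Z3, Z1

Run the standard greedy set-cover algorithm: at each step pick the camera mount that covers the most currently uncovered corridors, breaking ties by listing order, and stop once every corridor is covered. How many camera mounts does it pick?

Pick 1: K1 covers 4 new corridors (Z2, Z7, Z9, Z1).
Pick 2: K2 covers 2 new corridors (Z3, Z8).
Pick 3: K3 covers 1 new corridors (Z12).
Pick 4: K6 covers 1 new corridors (Z4).
Greedy uses 4 camera mounts. (The true minimum is 3.)

4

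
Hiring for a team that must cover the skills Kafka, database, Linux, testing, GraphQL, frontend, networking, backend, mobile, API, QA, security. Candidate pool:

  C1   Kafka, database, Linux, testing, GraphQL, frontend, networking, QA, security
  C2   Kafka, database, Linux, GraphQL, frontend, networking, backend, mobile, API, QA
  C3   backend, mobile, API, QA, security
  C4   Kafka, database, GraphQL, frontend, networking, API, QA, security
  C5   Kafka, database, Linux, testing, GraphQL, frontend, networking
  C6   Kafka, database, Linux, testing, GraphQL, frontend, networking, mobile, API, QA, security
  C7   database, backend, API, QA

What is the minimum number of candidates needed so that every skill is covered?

C1, C2 together cover {Kafka, database, Linux, testing, GraphQL, frontend, networking, backend, mobile, API, QA, security} — every skill.
No single candidate contains all 12 skills, so 2 is optimal.

2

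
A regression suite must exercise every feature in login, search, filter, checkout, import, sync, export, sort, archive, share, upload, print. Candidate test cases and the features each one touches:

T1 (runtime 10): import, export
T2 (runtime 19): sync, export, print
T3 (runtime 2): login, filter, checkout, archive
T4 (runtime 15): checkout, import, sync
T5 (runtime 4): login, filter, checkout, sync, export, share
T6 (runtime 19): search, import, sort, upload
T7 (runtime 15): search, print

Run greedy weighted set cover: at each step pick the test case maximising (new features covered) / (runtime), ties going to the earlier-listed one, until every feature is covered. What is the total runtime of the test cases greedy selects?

40

Pick 1: T3 adds 4 new (login, filter, checkout, archive) at runtime 2 (ratio 4/2).
Pick 2: T5 adds 3 new (sync, export, share) at runtime 4 (ratio 3/4).
Pick 3: T6 adds 4 new (search, import, sort, upload) at runtime 19 (ratio 4/19).
Pick 4: T7 adds 1 new (print) at runtime 15 (ratio 1/15).
Greedy total runtime: 2 + 4 + 19 + 15 = 40.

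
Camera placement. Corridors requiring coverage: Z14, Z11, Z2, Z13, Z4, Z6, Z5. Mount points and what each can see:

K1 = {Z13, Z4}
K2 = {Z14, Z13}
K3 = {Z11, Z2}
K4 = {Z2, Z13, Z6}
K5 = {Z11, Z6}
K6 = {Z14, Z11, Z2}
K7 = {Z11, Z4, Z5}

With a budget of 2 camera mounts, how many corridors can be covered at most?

6

Choosing K4, K7 covers {Z11, Z2, Z13, Z4, Z6, Z5} — 6 corridors.
No choice of 2 camera mounts does better; here Z14 is left uncovered.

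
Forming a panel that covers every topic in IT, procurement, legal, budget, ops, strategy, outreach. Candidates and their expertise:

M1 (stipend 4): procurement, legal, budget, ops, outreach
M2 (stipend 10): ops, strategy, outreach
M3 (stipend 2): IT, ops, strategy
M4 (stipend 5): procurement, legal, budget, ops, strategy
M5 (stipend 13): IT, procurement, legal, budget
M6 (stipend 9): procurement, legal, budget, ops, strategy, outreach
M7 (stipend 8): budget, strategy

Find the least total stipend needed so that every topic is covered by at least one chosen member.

6

M1, M3 cover every topic at stipend 4 + 2 = 6.
Any cover uses at least 2 members; among all covering selections none totals below 6.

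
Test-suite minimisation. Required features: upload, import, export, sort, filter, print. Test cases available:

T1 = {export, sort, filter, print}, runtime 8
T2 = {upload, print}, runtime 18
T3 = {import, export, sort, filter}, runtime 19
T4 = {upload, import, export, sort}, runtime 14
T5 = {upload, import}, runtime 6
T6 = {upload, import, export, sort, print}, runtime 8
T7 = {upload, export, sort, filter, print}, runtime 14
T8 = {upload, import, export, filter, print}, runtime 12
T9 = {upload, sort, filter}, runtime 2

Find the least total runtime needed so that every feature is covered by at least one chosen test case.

10

T6, T9 cover every feature at runtime 8 + 2 = 10.
Any cover uses at least 2 test cases; among all covering selections none totals below 10.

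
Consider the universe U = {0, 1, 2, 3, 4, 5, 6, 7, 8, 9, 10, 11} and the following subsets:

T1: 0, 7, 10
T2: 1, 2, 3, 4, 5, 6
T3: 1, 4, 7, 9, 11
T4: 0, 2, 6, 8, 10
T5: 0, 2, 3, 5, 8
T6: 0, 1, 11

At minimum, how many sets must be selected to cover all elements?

3

T2, T3, T4 together cover {0, 1, 2, 3, 4, 5, 6, 7, 8, 9, 10, 11} — every element.
No 2 of the 6 sets cover everything (all 15 pairs fall short), so 3 is minimum.
Greedy (largest uncovered first) would take T2, T1, T3, T4 — 4 sets — but 3 suffice.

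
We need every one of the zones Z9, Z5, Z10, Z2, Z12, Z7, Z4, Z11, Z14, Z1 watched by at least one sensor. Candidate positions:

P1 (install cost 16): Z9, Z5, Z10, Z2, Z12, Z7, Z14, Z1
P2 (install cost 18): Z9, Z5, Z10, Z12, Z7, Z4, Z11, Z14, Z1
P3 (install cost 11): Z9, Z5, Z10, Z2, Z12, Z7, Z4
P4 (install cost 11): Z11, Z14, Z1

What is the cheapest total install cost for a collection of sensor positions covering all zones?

22

P3, P4 cover every zone at install cost 11 + 11 = 22.
Any cover uses at least 2 sensor positions; among all covering selections none totals below 22.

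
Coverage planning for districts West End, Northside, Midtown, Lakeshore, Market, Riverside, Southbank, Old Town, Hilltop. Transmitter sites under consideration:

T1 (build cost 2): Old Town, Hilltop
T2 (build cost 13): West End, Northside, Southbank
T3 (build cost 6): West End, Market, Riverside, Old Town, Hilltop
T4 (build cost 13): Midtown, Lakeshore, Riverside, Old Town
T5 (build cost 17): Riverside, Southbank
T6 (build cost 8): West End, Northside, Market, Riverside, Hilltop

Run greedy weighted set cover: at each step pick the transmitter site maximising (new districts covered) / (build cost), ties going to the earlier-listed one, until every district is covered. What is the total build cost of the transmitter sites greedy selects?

Pick 1: T1 adds 2 new (Old Town, Hilltop) at build cost 2 (ratio 2/2).
Pick 2: T3 adds 3 new (West End, Market, Riverside) at build cost 6 (ratio 3/6).
Pick 3: T2 adds 2 new (Northside, Southbank) at build cost 13 (ratio 2/13).
Pick 4: T4 adds 2 new (Midtown, Lakeshore) at build cost 13 (ratio 2/13).
Greedy total build cost: 2 + 6 + 13 + 13 = 34. (The true optimum is 32, so greedy overshoots here.)

34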